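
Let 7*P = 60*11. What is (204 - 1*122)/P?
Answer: 287/330 ≈ 0.86970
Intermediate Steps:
P = 660/7 (P = (60*11)/7 = (⅐)*660 = 660/7 ≈ 94.286)
(204 - 1*122)/P = (204 - 1*122)/(660/7) = (204 - 122)*(7/660) = 82*(7/660) = 287/330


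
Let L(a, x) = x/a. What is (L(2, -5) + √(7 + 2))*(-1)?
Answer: -½ ≈ -0.50000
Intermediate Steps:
(L(2, -5) + √(7 + 2))*(-1) = (-5/2 + √(7 + 2))*(-1) = (-5*½ + √9)*(-1) = (-5/2 + 3)*(-1) = (½)*(-1) = -½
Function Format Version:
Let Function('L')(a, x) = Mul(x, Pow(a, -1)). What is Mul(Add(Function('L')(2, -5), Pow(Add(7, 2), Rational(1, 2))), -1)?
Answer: Rational(-1, 2) ≈ -0.50000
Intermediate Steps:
Mul(Add(Function('L')(2, -5), Pow(Add(7, 2), Rational(1, 2))), -1) = Mul(Add(Mul(-5, Pow(2, -1)), Pow(Add(7, 2), Rational(1, 2))), -1) = Mul(Add(Mul(-5, Rational(1, 2)), Pow(9, Rational(1, 2))), -1) = Mul(Add(Rational(-5, 2), 3), -1) = Mul(Rational(1, 2), -1) = Rational(-1, 2)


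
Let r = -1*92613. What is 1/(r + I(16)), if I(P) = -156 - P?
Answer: -1/92785 ≈ -1.0778e-5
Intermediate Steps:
r = -92613
1/(r + I(16)) = 1/(-92613 + (-156 - 1*16)) = 1/(-92613 + (-156 - 16)) = 1/(-92613 - 172) = 1/(-92785) = -1/92785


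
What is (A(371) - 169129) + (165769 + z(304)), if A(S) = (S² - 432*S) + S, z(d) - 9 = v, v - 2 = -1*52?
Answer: -25661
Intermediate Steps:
v = -50 (v = 2 - 1*52 = 2 - 52 = -50)
z(d) = -41 (z(d) = 9 - 50 = -41)
A(S) = S² - 431*S
(A(371) - 169129) + (165769 + z(304)) = (371*(-431 + 371) - 169129) + (165769 - 41) = (371*(-60) - 169129) + 165728 = (-22260 - 169129) + 165728 = -191389 + 165728 = -25661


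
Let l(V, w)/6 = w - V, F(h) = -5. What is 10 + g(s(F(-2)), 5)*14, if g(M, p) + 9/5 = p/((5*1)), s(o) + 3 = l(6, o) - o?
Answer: -6/5 ≈ -1.2000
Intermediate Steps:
l(V, w) = -6*V + 6*w (l(V, w) = 6*(w - V) = -6*V + 6*w)
s(o) = -39 + 5*o (s(o) = -3 + ((-6*6 + 6*o) - o) = -3 + ((-36 + 6*o) - o) = -3 + (-36 + 5*o) = -39 + 5*o)
g(M, p) = -9/5 + p/5 (g(M, p) = -9/5 + p/((5*1)) = -9/5 + p/5)
10 + g(s(F(-2)), 5)*14 = 10 + (-9/5 + (⅕)*5)*14 = 10 + (-9/5 + 1)*14 = 10 - ⅘*14 = 10 - 56/5 = -6/5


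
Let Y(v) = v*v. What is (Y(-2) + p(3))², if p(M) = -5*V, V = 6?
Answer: 676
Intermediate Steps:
Y(v) = v²
p(M) = -30 (p(M) = -5*6 = -30)
(Y(-2) + p(3))² = ((-2)² - 30)² = (4 - 30)² = (-26)² = 676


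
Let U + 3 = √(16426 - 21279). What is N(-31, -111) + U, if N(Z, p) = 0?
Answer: -3 + I*√4853 ≈ -3.0 + 69.663*I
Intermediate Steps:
U = -3 + I*√4853 (U = -3 + √(16426 - 21279) = -3 + √(-4853) = -3 + I*√4853 ≈ -3.0 + 69.663*I)
N(-31, -111) + U = 0 + (-3 + I*√4853) = -3 + I*√4853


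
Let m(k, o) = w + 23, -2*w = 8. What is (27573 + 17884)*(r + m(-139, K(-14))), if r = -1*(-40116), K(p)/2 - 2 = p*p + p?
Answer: 1824416695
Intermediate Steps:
K(p) = 4 + 2*p + 2*p² (K(p) = 4 + 2*(p*p + p) = 4 + 2*(p² + p) = 4 + 2*(p + p²) = 4 + (2*p + 2*p²) = 4 + 2*p + 2*p²)
w = -4 (w = -½*8 = -4)
m(k, o) = 19 (m(k, o) = -4 + 23 = 19)
r = 40116
(27573 + 17884)*(r + m(-139, K(-14))) = (27573 + 17884)*(40116 + 19) = 45457*40135 = 1824416695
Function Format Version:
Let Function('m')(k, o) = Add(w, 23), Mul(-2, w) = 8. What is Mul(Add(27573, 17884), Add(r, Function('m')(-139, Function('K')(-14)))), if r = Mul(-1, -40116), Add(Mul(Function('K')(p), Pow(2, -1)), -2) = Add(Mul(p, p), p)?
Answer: 1824416695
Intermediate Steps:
Function('K')(p) = Add(4, Mul(2, p), Mul(2, Pow(p, 2))) (Function('K')(p) = Add(4, Mul(2, Add(Mul(p, p), p))) = Add(4, Mul(2, Add(Pow(p, 2), p))) = Add(4, Mul(2, Add(p, Pow(p, 2)))) = Add(4, Add(Mul(2, p), Mul(2, Pow(p, 2)))) = Add(4, Mul(2, p), Mul(2, Pow(p, 2))))
w = -4 (w = Mul(Rational(-1, 2), 8) = -4)
Function('m')(k, o) = 19 (Function('m')(k, o) = Add(-4, 23) = 19)
r = 40116
Mul(Add(27573, 17884), Add(r, Function('m')(-139, Function('K')(-14)))) = Mul(Add(27573, 17884), Add(40116, 19)) = Mul(45457, 40135) = 1824416695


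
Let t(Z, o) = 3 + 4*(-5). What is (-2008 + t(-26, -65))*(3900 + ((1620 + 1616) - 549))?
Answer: -13338675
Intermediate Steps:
t(Z, o) = -17 (t(Z, o) = 3 - 20 = -17)
(-2008 + t(-26, -65))*(3900 + ((1620 + 1616) - 549)) = (-2008 - 17)*(3900 + ((1620 + 1616) - 549)) = -2025*(3900 + (3236 - 549)) = -2025*(3900 + 2687) = -2025*6587 = -13338675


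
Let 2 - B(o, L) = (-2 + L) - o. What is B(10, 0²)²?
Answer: 196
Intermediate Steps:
B(o, L) = 4 + o - L (B(o, L) = 2 - ((-2 + L) - o) = 2 - (-2 + L - o) = 2 + (2 + o - L) = 4 + o - L)
B(10, 0²)² = (4 + 10 - 1*0²)² = (4 + 10 - 1*0)² = (4 + 10 + 0)² = 14² = 196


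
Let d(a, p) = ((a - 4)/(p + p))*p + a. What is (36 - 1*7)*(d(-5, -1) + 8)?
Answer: -87/2 ≈ -43.500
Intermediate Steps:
d(a, p) = -2 + 3*a/2 (d(a, p) = ((-4 + a)/((2*p)))*p + a = ((-4 + a)*(1/(2*p)))*p + a = ((-4 + a)/(2*p))*p + a = (-2 + a/2) + a = -2 + 3*a/2)
(36 - 1*7)*(d(-5, -1) + 8) = (36 - 1*7)*((-2 + (3/2)*(-5)) + 8) = (36 - 7)*((-2 - 15/2) + 8) = 29*(-19/2 + 8) = 29*(-3/2) = -87/2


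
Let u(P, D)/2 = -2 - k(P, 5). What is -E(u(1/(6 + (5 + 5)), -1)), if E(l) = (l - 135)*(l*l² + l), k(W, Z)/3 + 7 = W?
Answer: 21259038535/4096 ≈ 5.1902e+6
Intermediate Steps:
k(W, Z) = -21 + 3*W
u(P, D) = 38 - 6*P (u(P, D) = 2*(-2 - (-21 + 3*P)) = 2*(-2 + (21 - 3*P)) = 2*(19 - 3*P) = 38 - 6*P)
E(l) = (-135 + l)*(l + l³) (E(l) = (-135 + l)*(l³ + l) = (-135 + l)*(l + l³))
-E(u(1/(6 + (5 + 5)), -1)) = -(38 - 6/(6 + (5 + 5)))*(-135 + (38 - 6/(6 + (5 + 5))) + (38 - 6/(6 + (5 + 5)))³ - 135*(38 - 6/(6 + (5 + 5)))²) = -(38 - 6/(6 + 10))*(-135 + (38 - 6/(6 + 10)) + (38 - 6/(6 + 10))³ - 135*(38 - 6/(6 + 10))²) = -(38 - 6/16)*(-135 + (38 - 6/16) + (38 - 6/16)³ - 135*(38 - 6/16)²) = -(38 - 6*1/16)*(-135 + (38 - 6*1/16) + (38 - 6*1/16)³ - 135*(38 - 6*1/16)²) = -(38 - 3/8)*(-135 + (38 - 3/8) + (38 - 3/8)³ - 135*(38 - 3/8)²) = -301*(-135 + 301/8 + (301/8)³ - 135*(301/8)²)/8 = -301*(-135 + 301/8 + 27270901/512 - 135*90601/64)/8 = -301*(-135 + 301/8 + 27270901/512 - 12231135/64)/8 = -301*(-70628035)/(8*512) = -1*(-21259038535/4096) = 21259038535/4096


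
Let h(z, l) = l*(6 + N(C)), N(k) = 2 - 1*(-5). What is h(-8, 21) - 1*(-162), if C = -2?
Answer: 435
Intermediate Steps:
N(k) = 7 (N(k) = 2 + 5 = 7)
h(z, l) = 13*l (h(z, l) = l*(6 + 7) = l*13 = 13*l)
h(-8, 21) - 1*(-162) = 13*21 - 1*(-162) = 273 + 162 = 435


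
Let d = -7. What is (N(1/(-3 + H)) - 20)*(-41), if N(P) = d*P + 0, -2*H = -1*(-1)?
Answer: 738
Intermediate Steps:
H = -½ (H = -(-1)*(-1)/2 = -½*1 = -½ ≈ -0.50000)
N(P) = -7*P (N(P) = -7*P + 0 = -7*P)
(N(1/(-3 + H)) - 20)*(-41) = (-7/(-3 - ½) - 20)*(-41) = (-7/(-7/2) - 20)*(-41) = (-7*(-2/7) - 20)*(-41) = (2 - 20)*(-41) = -18*(-41) = 738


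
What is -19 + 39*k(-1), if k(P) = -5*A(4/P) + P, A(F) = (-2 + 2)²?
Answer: -58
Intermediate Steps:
A(F) = 0 (A(F) = 0² = 0)
k(P) = P (k(P) = -5*0 + P = 0 + P = P)
-19 + 39*k(-1) = -19 + 39*(-1) = -19 - 39 = -58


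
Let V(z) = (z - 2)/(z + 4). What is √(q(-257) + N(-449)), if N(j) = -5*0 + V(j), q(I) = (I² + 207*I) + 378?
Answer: √2619675395/445 ≈ 115.02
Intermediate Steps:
V(z) = (-2 + z)/(4 + z)
q(I) = 378 + I² + 207*I
N(j) = (-2 + j)/(4 + j) (N(j) = -5*0 + (-2 + j)/(4 + j) = 0 + (-2 + j)/(4 + j) = (-2 + j)/(4 + j))
√(q(-257) + N(-449)) = √((378 + (-257)² + 207*(-257)) + (-2 - 449)/(4 - 449)) = √((378 + 66049 - 53199) - 451/(-445)) = √(13228 - 1/445*(-451)) = √(13228 + 451/445) = √(5886911/445) = √2619675395/445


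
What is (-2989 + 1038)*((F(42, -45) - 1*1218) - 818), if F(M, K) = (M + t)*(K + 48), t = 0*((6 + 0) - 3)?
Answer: 3726410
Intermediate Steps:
t = 0 (t = 0*(6 - 3) = 0*3 = 0)
F(M, K) = M*(48 + K) (F(M, K) = (M + 0)*(K + 48) = M*(48 + K))
(-2989 + 1038)*((F(42, -45) - 1*1218) - 818) = (-2989 + 1038)*((42*(48 - 45) - 1*1218) - 818) = -1951*((42*3 - 1218) - 818) = -1951*((126 - 1218) - 818) = -1951*(-1092 - 818) = -1951*(-1910) = 3726410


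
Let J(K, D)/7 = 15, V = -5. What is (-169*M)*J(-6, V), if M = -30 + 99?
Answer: -1224405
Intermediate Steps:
M = 69
J(K, D) = 105 (J(K, D) = 7*15 = 105)
(-169*M)*J(-6, V) = -169*69*105 = -11661*105 = -1224405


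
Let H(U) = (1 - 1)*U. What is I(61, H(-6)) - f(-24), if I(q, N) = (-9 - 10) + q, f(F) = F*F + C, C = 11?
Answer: -545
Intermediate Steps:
f(F) = 11 + F² (f(F) = F*F + 11 = F² + 11 = 11 + F²)
H(U) = 0 (H(U) = 0*U = 0)
I(q, N) = -19 + q
I(61, H(-6)) - f(-24) = (-19 + 61) - (11 + (-24)²) = 42 - (11 + 576) = 42 - 1*587 = 42 - 587 = -545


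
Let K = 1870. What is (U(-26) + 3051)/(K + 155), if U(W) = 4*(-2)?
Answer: 3043/2025 ≈ 1.5027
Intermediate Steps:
U(W) = -8
(U(-26) + 3051)/(K + 155) = (-8 + 3051)/(1870 + 155) = 3043/2025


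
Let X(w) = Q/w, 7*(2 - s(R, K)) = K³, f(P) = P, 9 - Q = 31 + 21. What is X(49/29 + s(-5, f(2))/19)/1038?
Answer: -165851/6945258 ≈ -0.023880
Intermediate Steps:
Q = -43 (Q = 9 - (31 + 21) = 9 - 1*52 = 9 - 52 = -43)
s(R, K) = 2 - K³/7
X(w) = -43/w
X(49/29 + s(-5, f(2))/19)/1038 = -43/(49/29 + (2 - ⅐*2³)/19)/1038 = -43/(49*(1/29) + (2 - ⅐*8)*(1/19))*(1/1038) = -43/(49/29 + (2 - 8/7)*(1/19))*(1/1038) = -43/(49/29 + (6/7)*(1/19))*(1/1038) = -43/(49/29 + 6/133)*(1/1038) = -43/6691/3857*(1/1038) = -43*3857/6691*(1/1038) = -165851/6691*1/1038 = -165851/6945258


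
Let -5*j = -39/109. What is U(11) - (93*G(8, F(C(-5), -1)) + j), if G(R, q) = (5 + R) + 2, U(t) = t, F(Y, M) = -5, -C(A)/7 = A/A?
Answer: -754319/545 ≈ -1384.1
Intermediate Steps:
C(A) = -7 (C(A) = -7*A/A = -7*1 = -7)
G(R, q) = 7 + R
j = 39/545 (j = -(-39)/(5*109) = -⅕*(-39/109) = 39/545 ≈ 0.071560)
U(11) - (93*G(8, F(C(-5), -1)) + j) = 11 - (93*(7 + 8) + 39/545) = 11 - (93*15 + 39/545) = 11 - (1395 + 39/545) = 11 - 1*760314/545 = 11 - 760314/545 = -754319/545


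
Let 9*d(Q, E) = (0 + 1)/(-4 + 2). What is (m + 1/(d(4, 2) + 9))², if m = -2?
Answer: 92416/25921 ≈ 3.5653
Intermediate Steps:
d(Q, E) = -1/18 (d(Q, E) = ((0 + 1)/(-4 + 2))/9 = (1/(-2))/9 = (1*(-½))/9 = (⅑)*(-½) = -1/18)
(m + 1/(d(4, 2) + 9))² = (-2 + 1/(-1/18 + 9))² = (-2 + 1/(161/18))² = (-2 + 18/161)² = (-304/161)² = 92416/25921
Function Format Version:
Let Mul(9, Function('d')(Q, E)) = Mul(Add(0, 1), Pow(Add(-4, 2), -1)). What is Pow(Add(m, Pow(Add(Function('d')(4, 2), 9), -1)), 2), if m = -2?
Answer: Rational(92416, 25921) ≈ 3.5653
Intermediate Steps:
Function('d')(Q, E) = Rational(-1, 18) (Function('d')(Q, E) = Mul(Rational(1, 9), Mul(Add(0, 1), Pow(Add(-4, 2), -1))) = Mul(Rational(1, 9), Mul(1, Pow(-2, -1))) = Mul(Rational(1, 9), Mul(1, Rational(-1, 2))) = Mul(Rational(1, 9), Rational(-1, 2)) = Rational(-1, 18))
Pow(Add(m, Pow(Add(Function('d')(4, 2), 9), -1)), 2) = Pow(Add(-2, Pow(Add(Rational(-1, 18), 9), -1)), 2) = Pow(Add(-2, Pow(Rational(161, 18), -1)), 2) = Pow(Add(-2, Rational(18, 161)), 2) = Pow(Rational(-304, 161), 2) = Rational(92416, 25921)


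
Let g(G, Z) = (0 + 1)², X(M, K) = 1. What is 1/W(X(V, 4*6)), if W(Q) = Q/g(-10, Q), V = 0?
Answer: 1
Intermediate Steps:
g(G, Z) = 1 (g(G, Z) = 1² = 1)
W(Q) = Q (W(Q) = Q/1 = Q*1 = Q)
1/W(X(V, 4*6)) = 1/1 = 1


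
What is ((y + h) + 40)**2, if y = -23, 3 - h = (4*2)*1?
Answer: 144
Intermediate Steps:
h = -5 (h = 3 - 4*2 = 3 - 8 = -5)
((y + h) + 40)**2 = ((-23 - 5) + 40)**2 = (-28 + 40)**2 = 12**2 = 144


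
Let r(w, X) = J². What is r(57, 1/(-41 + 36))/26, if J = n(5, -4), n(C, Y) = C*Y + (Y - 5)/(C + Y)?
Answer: 841/26 ≈ 32.346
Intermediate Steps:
n(C, Y) = C*Y + (-5 + Y)/(C + Y)
J = -29 (J = (-5 - 4 + 5*(-4)² - 4*5²)/(5 - 4) = (-5 - 4 + 5*16 - 4*25)/1 = 1*(-5 - 4 + 80 - 100) = 1*(-29) = -29)
r(w, X) = 841 (r(w, X) = (-29)² = 841)
r(57, 1/(-41 + 36))/26 = 841/26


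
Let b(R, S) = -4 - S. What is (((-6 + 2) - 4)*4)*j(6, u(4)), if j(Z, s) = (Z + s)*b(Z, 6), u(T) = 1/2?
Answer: 2080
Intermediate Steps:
u(T) = 1/2
j(Z, s) = -10*Z - 10*s (j(Z, s) = (Z + s)*(-4 - 1*6) = (Z + s)*(-4 - 6) = (Z + s)*(-10) = -10*Z - 10*s)
(((-6 + 2) - 4)*4)*j(6, u(4)) = (((-6 + 2) - 4)*4)*(-10*6 - 10*1/2) = ((-4 - 4)*4)*(-60 - 5) = -8*4*(-65) = -32*(-65) = 2080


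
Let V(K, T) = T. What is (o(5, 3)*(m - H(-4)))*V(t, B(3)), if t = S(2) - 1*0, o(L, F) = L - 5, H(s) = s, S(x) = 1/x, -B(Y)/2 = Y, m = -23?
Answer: 0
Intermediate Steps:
B(Y) = -2*Y
o(L, F) = -5 + L
t = ½ (t = 1/2 - 1*0 = ½ + 0 = ½ ≈ 0.50000)
(o(5, 3)*(m - H(-4)))*V(t, B(3)) = ((-5 + 5)*(-23 - 1*(-4)))*(-2*3) = (0*(-23 + 4))*(-6) = (0*(-19))*(-6) = 0*(-6) = 0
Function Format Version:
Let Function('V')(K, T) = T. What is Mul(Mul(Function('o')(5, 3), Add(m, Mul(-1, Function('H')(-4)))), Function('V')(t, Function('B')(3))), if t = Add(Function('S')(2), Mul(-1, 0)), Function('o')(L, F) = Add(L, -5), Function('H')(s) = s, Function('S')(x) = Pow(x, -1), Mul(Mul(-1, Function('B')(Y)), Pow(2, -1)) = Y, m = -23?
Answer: 0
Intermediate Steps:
Function('B')(Y) = Mul(-2, Y)
Function('o')(L, F) = Add(-5, L)
t = Rational(1, 2) (t = Add(Pow(2, -1), Mul(-1, 0)) = Add(Rational(1, 2), 0) = Rational(1, 2) ≈ 0.50000)
Mul(Mul(Function('o')(5, 3), Add(m, Mul(-1, Function('H')(-4)))), Function('V')(t, Function('B')(3))) = Mul(Mul(Add(-5, 5), Add(-23, Mul(-1, -4))), Mul(-2, 3)) = Mul(Mul(0, Add(-23, 4)), -6) = Mul(Mul(0, -19), -6) = Mul(0, -6) = 0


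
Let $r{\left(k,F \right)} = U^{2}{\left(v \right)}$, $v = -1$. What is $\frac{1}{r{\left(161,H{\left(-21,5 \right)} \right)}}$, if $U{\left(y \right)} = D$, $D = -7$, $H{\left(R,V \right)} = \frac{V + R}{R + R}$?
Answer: $\frac{1}{49} \approx 0.020408$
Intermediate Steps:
$H{\left(R,V \right)} = \frac{R + V}{2 R}$
$U{\left(y \right)} = -7$
$r{\left(k,F \right)} = 49$ ($r{\left(k,F \right)} = \left(-7\right)^{2} = 49$)
$\frac{1}{r{\left(161,H{\left(-21,5 \right)} \right)}} = \frac{1}{49}$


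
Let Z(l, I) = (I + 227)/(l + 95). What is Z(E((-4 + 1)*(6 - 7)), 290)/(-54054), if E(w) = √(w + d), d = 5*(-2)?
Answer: -4465/44383248 + 47*I*√7/44383248 ≈ -0.0001006 + 2.8017e-6*I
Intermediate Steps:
d = -10
E(w) = √(-10 + w) (E(w) = √(w - 10) = √(-10 + w))
Z(l, I) = (227 + I)/(95 + l)
Z(E((-4 + 1)*(6 - 7)), 290)/(-54054) = ((227 + 290)/(95 + √(-10 + (-4 + 1)*(6 - 7))))/(-54054) = (517/(95 + √(-10 - 3*(-1))))*(-1/54054) = (517/(95 + √(-10 + 3)))*(-1/54054) = (517/(95 + √(-7)))*(-1/54054) = (517/(95 + I*√7))*(-1/54054) = -47/(4914*(95 + I*√7))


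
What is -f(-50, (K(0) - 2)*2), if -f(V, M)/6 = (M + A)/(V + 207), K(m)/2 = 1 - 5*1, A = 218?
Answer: 1188/157 ≈ 7.5669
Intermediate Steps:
K(m) = -8 (K(m) = 2*(1 - 5*1) = 2*(1 - 5) = 2*(-4) = -8)
f(V, M) = -6*(218 + M)/(207 + V) (f(V, M) = -6*(M + 218)/(V + 207) = -6*(218 + M)/(207 + V))
-f(-50, (K(0) - 2)*2) = -6*(-218 - (-8 - 2)*2)/(207 - 50) = -6*(-218 - (-10)*2)/157 = -6*(-218 - 1*(-20))/157 = -6*(-218 + 20)/157 = -6*(-198)/157 = -1*(-1188/157) = 1188/157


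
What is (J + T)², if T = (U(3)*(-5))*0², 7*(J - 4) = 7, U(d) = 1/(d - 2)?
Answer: 25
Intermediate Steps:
U(d) = 1/(-2 + d)
J = 5 (J = 4 + (⅐)*7 = 4 + 1 = 5)
T = 0 (T = (-5/(-2 + 3))*0² = (-5/1)*0 = (1*(-5))*0 = -5*0 = 0)
(J + T)² = (5 + 0)² = 5² = 25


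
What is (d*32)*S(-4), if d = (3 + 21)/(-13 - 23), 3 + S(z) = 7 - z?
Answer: -512/3 ≈ -170.67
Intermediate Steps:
S(z) = 4 - z (S(z) = -3 + (7 - z) = 4 - z)
d = -2/3 (d = 24/(-36) = 24*(-1/36) = -2/3 ≈ -0.66667)
(d*32)*S(-4) = (-2/3*32)*(4 - 1*(-4)) = -64*(4 + 4)/3 = -64/3*8 = -512/3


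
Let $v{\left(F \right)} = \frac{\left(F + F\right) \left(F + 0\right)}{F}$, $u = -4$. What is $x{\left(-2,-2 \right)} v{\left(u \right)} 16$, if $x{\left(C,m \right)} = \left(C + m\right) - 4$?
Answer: $1024$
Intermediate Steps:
$x{\left(C,m \right)} = -4 + C + m$
$v{\left(F \right)} = 2 F$ ($v{\left(F \right)} = \frac{2 F F}{F} = \frac{2 F^{2}}{F} = 2 F$)
$x{\left(-2,-2 \right)} v{\left(u \right)} 16 = \left(-4 - 2 - 2\right) 2 \left(-4\right) 16 = \left(-8\right) \left(-8\right) 16 = 64 \cdot 16 = 1024$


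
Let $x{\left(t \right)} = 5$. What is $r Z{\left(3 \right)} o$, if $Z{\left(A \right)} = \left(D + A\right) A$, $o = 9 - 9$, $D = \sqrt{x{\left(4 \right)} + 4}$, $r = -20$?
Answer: $0$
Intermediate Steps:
$D = 3$ ($D = \sqrt{5 + 4} = \sqrt{9} = 3$)
$o = 0$ ($o = 9 - 9 = 0$)
$Z{\left(A \right)} = A \left(3 + A\right)$ ($Z{\left(A \right)} = \left(3 + A\right) A = A \left(3 + A\right)$)
$r Z{\left(3 \right)} o = - 20 \cdot 3 \left(3 + 3\right) 0 = - 20 \cdot 3 \cdot 6 \cdot 0 = \left(-20\right) 18 \cdot 0 = \left(-360\right) 0 = 0$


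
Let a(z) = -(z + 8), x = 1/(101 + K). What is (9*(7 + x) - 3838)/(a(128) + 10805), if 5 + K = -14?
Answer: -309541/874858 ≈ -0.35382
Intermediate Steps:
K = -19 (K = -5 - 14 = -19)
x = 1/82 (x = 1/(101 - 19) = 1/82 ≈ 0.012195)
a(z) = -8 - z (a(z) = -(8 + z) = -8 - z)
(9*(7 + x) - 3838)/(a(128) + 10805) = (9*(7 + 1/82) - 3838)/((-8 - 1*128) + 10805) = (9*(575/82) - 3838)/((-8 - 128) + 10805) = (5175/82 - 3838)/(-136 + 10805) = -309541/82/10669 = -309541/82*1/10669 = -309541/874858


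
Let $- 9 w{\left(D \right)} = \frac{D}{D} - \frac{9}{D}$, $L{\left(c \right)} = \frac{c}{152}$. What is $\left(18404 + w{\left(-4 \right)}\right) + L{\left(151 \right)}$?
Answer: $\frac{25177537}{1368} \approx 18405.0$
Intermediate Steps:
$L{\left(c \right)} = \frac{c}{152}$ ($L{\left(c \right)} = c \frac{1}{152} = \frac{c}{152}$)
$w{\left(D \right)} = - \frac{1}{9} + \frac{1}{D}$ ($w{\left(D \right)} = - \frac{\frac{D}{D} - \frac{9}{D}}{9} = - \frac{1 - \frac{9}{D}}{9} = - \frac{1}{9} + \frac{1}{D}$)
$\left(18404 + w{\left(-4 \right)}\right) + L{\left(151 \right)} = \left(18404 + \frac{9 - -4}{9 \left(-4\right)}\right) + \frac{1}{152} \cdot 151 = \left(18404 + \frac{1}{9} \left(- \frac{1}{4}\right) \left(9 + 4\right)\right) + \frac{151}{152} = \left(18404 + \frac{1}{9} \left(- \frac{1}{4}\right) 13\right) + \frac{151}{152} = \left(18404 - \frac{13}{36}\right) + \frac{151}{152} = \frac{662531}{36} + \frac{151}{152} = \frac{25177537}{1368}$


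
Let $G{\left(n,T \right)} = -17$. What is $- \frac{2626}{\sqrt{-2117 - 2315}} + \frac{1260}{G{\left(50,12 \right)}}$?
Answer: $- \frac{1260}{17} + \frac{1313 i \sqrt{277}}{554} \approx -74.118 + 39.445 i$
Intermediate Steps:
$- \frac{2626}{\sqrt{-2117 - 2315}} + \frac{1260}{G{\left(50,12 \right)}} = - \frac{2626}{\sqrt{-2117 - 2315}} + \frac{1260}{-17} = - \frac{2626}{\sqrt{-4432}} + 1260 \left(- \frac{1}{17}\right) = - \frac{2626}{4 i \sqrt{277}} - \frac{1260}{17} = - 2626 \left(- \frac{i \sqrt{277}}{1108}\right) - \frac{1260}{17} = \frac{1313 i \sqrt{277}}{554} - \frac{1260}{17} = - \frac{1260}{17} + \frac{1313 i \sqrt{277}}{554}$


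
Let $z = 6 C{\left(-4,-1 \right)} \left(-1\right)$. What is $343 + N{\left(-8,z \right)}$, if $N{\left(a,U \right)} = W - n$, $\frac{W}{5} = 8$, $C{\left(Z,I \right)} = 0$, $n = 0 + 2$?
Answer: $381$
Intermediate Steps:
$n = 2$
$W = 40$ ($W = 5 \cdot 8 = 40$)
$z = 0$ ($z = 6 \cdot 0 \left(-1\right) = 0 \left(-1\right) = 0$)
$N{\left(a,U \right)} = 38$ ($N{\left(a,U \right)} = 40 - 2 = 38$)
$343 + N{\left(-8,z \right)} = 343 + 38 = 381$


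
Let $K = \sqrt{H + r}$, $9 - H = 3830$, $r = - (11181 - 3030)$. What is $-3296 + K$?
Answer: $-3296 + 2 i \sqrt{2993} \approx -3296.0 + 109.42 i$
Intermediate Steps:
$r = -8151$ ($r = \left(-1\right) 8151 = -8151$)
$H = -3821$ ($H = 9 - 3830 = -3821$)
$K = 2 i \sqrt{2993}$ ($K = \sqrt{-3821 - 8151} = \sqrt{-11972} = 2 i \sqrt{2993} \approx 109.42 i$)
$-3296 + K = -3296 + 2 i \sqrt{2993}$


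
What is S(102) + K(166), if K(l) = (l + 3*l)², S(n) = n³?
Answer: 1502104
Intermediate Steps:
K(l) = 16*l² (K(l) = (4*l)² = 16*l²)
S(102) + K(166) = 102³ + 16*166² = 1061208 + 16*27556 = 1061208 + 440896 = 1502104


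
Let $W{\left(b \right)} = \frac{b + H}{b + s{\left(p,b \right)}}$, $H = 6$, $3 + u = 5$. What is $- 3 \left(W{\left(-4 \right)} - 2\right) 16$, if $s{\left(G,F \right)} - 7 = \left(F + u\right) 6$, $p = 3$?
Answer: $\frac{320}{3} \approx 106.67$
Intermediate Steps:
$u = 2$ ($u = -3 + 5 = 2$)
$s{\left(G,F \right)} = 19 + 6 F$ ($s{\left(G,F \right)} = 7 + \left(F + 2\right) 6 = 7 + \left(2 + F\right) 6 = 7 + \left(12 + 6 F\right) = 19 + 6 F$)
$W{\left(b \right)} = \frac{6 + b}{19 + 7 b}$ ($W{\left(b \right)} = \frac{b + 6}{b + \left(19 + 6 b\right)} = \frac{6 + b}{19 + 7 b}$)
$- 3 \left(W{\left(-4 \right)} - 2\right) 16 = - 3 \left(\frac{6 - 4}{19 + 7 \left(-4\right)} - 2\right) 16 = - 3 \left(\frac{1}{19 - 28} \cdot 2 - 2\right) 16 = - 3 \left(\frac{1}{-9} \cdot 2 - 2\right) 16 = - 3 \left(\left(- \frac{1}{9}\right) 2 - 2\right) 16 = - 3 \left(- \frac{2}{9} - 2\right) 16 = \left(-3\right) \left(- \frac{20}{9}\right) 16 = \frac{20}{3} \cdot 16 = \frac{320}{3}$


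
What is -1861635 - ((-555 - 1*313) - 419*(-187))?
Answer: -1939120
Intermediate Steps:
-1861635 - ((-555 - 1*313) - 419*(-187)) = -1861635 - ((-555 - 313) + 78353) = -1861635 - (-868 + 78353) = -1861635 - 1*77485 = -1861635 - 77485 = -1939120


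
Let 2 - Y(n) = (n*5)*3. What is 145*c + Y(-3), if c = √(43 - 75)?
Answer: 47 + 580*I*√2 ≈ 47.0 + 820.24*I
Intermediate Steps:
Y(n) = 2 - 15*n (Y(n) = 2 - n*5*3 = 2 - 5*n*3 = 2 - 15*n)
c = 4*I*√2 (c = √(-32) = 4*I*√2 ≈ 5.6569*I)
145*c + Y(-3) = 145*(4*I*√2) + (2 - 15*(-3)) = 580*I*√2 + (2 + 45) = 580*I*√2 + 47 = 47 + 580*I*√2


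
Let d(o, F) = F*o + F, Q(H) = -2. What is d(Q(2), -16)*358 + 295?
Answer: 6023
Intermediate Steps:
d(o, F) = F + F*o
d(Q(2), -16)*358 + 295 = -16*(1 - 2)*358 + 295 = -16*(-1)*358 + 295 = 16*358 + 295 = 5728 + 295 = 6023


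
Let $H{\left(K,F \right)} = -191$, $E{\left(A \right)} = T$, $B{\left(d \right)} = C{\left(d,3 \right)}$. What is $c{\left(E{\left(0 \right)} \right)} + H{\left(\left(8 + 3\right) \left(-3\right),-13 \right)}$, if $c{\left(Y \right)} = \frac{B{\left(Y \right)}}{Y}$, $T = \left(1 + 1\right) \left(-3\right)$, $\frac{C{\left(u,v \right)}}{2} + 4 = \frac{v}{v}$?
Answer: $-190$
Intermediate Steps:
$C{\left(u,v \right)} = -6$ ($C{\left(u,v \right)} = -8 + 2 \frac{v}{v} = -8 + 2 \cdot 1 = -8 + 2 = -6$)
$B{\left(d \right)} = -6$
$T = -6$ ($T = 2 \left(-3\right) = -6$)
$E{\left(A \right)} = -6$
$c{\left(Y \right)} = - \frac{6}{Y}$
$c{\left(E{\left(0 \right)} \right)} + H{\left(\left(8 + 3\right) \left(-3\right),-13 \right)} = - \frac{6}{-6} - 191 = \left(-6\right) \left(- \frac{1}{6}\right) - 191 = 1 - 191 = -190$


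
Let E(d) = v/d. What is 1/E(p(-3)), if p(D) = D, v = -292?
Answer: 3/292 ≈ 0.010274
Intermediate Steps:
E(d) = -292/d
1/E(p(-3)) = 1/(-292/(-3)) = 1/(-292*(-⅓)) = 1/(292/3) = 3/292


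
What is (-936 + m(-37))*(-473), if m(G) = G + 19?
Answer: 451242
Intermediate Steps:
m(G) = 19 + G
(-936 + m(-37))*(-473) = (-936 + (19 - 37))*(-473) = (-936 - 18)*(-473) = -954*(-473) = 451242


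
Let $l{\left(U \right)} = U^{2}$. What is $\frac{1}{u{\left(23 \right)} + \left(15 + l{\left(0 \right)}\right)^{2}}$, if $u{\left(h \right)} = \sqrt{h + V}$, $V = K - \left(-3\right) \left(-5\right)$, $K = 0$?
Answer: $\frac{225}{50617} - \frac{2 \sqrt{2}}{50617} \approx 0.0043893$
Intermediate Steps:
$V = -15$ ($V = 0 - \left(-3\right) \left(-5\right) = 0 - 15 = -15$)
$u{\left(h \right)} = \sqrt{-15 + h}$ ($u{\left(h \right)} = \sqrt{h - 15} = \sqrt{-15 + h}$)
$\frac{1}{u{\left(23 \right)} + \left(15 + l{\left(0 \right)}\right)^{2}} = \frac{1}{\sqrt{-15 + 23} + \left(15 + 0^{2}\right)^{2}} = \frac{1}{\sqrt{8} + \left(15 + 0\right)^{2}} = \frac{1}{2 \sqrt{2} + 15^{2}} = \frac{1}{2 \sqrt{2} + 225} = \frac{1}{225 + 2 \sqrt{2}}$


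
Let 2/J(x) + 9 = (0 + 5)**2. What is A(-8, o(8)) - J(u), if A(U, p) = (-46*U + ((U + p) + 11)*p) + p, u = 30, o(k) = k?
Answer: 3711/8 ≈ 463.88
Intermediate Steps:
J(x) = 1/8 (J(x) = 2/(-9 + (0 + 5)**2) = 2/(-9 + 5**2) = 2/(-9 + 25) = 2/16 = 2*(1/16) = 1/8)
A(U, p) = p - 46*U + p*(11 + U + p) (A(U, p) = (-46*U + (11 + U + p)*p) + p = (-46*U + p*(11 + U + p)) + p = p - 46*U + p*(11 + U + p))
A(-8, o(8)) - J(u) = (8**2 - 46*(-8) + 12*8 - 8*8) - 1*1/8 = (64 + 368 + 96 - 64) - 1/8 = 464 - 1/8 = 3711/8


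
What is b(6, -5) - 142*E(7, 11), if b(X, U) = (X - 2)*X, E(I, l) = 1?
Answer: -118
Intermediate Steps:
b(X, U) = X*(-2 + X) (b(X, U) = (-2 + X)*X = X*(-2 + X))
b(6, -5) - 142*E(7, 11) = 6*(-2 + 6) - 142*1 = 6*4 - 142 = 24 - 142 = -118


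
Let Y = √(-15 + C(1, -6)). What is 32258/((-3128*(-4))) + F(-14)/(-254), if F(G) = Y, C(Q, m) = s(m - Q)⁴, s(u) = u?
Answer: 16129/6256 - √2386/254 ≈ 2.3859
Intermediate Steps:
C(Q, m) = (m - Q)⁴
Y = √2386 (Y = √(-15 + (1 - 1*(-6))⁴) = √(-15 + (1 + 6)⁴) = √(-15 + 7⁴) = √(-15 + 2401) = √2386 ≈ 48.847)
F(G) = √2386
32258/((-3128*(-4))) + F(-14)/(-254) = 32258/((-3128*(-4))) + √2386/(-254) = 32258/12512 + √2386*(-1/254) = 32258*(1/12512) - √2386/254 = 16129/6256 - √2386/254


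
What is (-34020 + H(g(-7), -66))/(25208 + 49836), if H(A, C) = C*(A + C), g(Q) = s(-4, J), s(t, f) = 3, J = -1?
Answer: -14931/37522 ≈ -0.39793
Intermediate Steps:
g(Q) = 3
(-34020 + H(g(-7), -66))/(25208 + 49836) = (-34020 - 66*(3 - 66))/(25208 + 49836) = (-34020 - 66*(-63))/75044 = (-34020 + 4158)*(1/75044) = -29862*1/75044 = -14931/37522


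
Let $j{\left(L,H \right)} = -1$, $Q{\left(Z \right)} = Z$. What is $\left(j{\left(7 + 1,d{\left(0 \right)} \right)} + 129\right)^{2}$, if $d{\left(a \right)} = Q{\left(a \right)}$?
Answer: $16384$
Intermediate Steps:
$d{\left(a \right)} = a$
$\left(j{\left(7 + 1,d{\left(0 \right)} \right)} + 129\right)^{2} = \left(-1 + 129\right)^{2} = 128^{2} = 16384$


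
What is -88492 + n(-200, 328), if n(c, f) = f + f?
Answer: -87836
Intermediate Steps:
n(c, f) = 2*f
-88492 + n(-200, 328) = -88492 + 2*328 = -88492 + 656 = -87836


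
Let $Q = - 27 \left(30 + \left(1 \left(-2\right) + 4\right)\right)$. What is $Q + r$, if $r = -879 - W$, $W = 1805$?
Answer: $-3548$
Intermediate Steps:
$Q = -864$ ($Q = - 27 \left(30 + \left(-2 + 4\right)\right) = - 27 \left(30 + 2\right) = \left(-27\right) 32 = -864$)
$r = -2684$ ($r = -879 - 1805 = -2684$)
$Q + r = -864 - 2684 = -3548$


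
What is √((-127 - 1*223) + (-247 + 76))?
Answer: I*√521 ≈ 22.825*I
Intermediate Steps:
√((-127 - 1*223) + (-247 + 76)) = √((-127 - 223) - 171) = √(-350 - 171) = √(-521) = I*√521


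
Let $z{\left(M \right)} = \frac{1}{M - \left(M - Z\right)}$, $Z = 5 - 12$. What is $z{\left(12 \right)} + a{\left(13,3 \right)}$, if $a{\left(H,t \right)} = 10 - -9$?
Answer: $\frac{132}{7} \approx 18.857$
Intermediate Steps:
$a{\left(H,t \right)} = 19$ ($a{\left(H,t \right)} = 10 + 9 = 19$)
$Z = -7$ ($Z = 5 - 12 = -7$)
$z{\left(M \right)} = - \frac{1}{7}$ ($z{\left(M \right)} = \frac{1}{M - \left(7 + M\right)} = \frac{1}{-7} = - \frac{1}{7}$)
$z{\left(12 \right)} + a{\left(13,3 \right)} = - \frac{1}{7} + 19 = \frac{132}{7}$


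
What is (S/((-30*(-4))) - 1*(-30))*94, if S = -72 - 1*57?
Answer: 54379/20 ≈ 2718.9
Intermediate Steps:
S = -129 (S = -72 - 57 = -129)
(S/((-30*(-4))) - 1*(-30))*94 = (-129/((-30*(-4))) - 1*(-30))*94 = (-129/120 + 30)*94 = (-129*1/120 + 30)*94 = (-43/40 + 30)*94 = (1157/40)*94 = 54379/20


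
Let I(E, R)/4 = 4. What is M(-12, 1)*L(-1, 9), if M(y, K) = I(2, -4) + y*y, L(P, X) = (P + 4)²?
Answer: 1440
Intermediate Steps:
L(P, X) = (4 + P)²
I(E, R) = 16 (I(E, R) = 4*4 = 16)
M(y, K) = 16 + y² (M(y, K) = 16 + y*y = 16 + y²)
M(-12, 1)*L(-1, 9) = (16 + (-12)²)*(4 - 1)² = (16 + 144)*3² = 160*9 = 1440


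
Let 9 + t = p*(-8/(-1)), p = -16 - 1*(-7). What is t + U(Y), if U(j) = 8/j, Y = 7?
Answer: -559/7 ≈ -79.857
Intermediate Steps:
p = -9 (p = -16 + 7 = -9)
t = -81 (t = -9 - (-72)/(-1) = -9 - (-72)*(-1) = -9 - 9*8 = -9 - 72 = -81)
t + U(Y) = -81 + 8/7 = -559/7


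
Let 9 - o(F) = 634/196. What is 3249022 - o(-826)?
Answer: 318403591/98 ≈ 3.2490e+6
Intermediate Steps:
o(F) = 565/98 (o(F) = 9 - 634/196 = 9 - 1*317/98 = 9 - 317/98 = 565/98)
3249022 - o(-826) = 3249022 - 1*565/98 = 3249022 - 565/98 = 318403591/98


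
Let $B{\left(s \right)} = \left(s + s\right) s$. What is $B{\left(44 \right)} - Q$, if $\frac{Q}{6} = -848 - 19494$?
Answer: $125924$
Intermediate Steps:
$Q = -122052$ ($Q = 6 \left(-848 - 19494\right) = 6 \left(-20342\right) = -122052$)
$B{\left(s \right)} = 2 s^{2}$ ($B{\left(s \right)} = 2 s s = 2 s^{2}$)
$B{\left(44 \right)} - Q = 2 \cdot 44^{2} - -122052 = 2 \cdot 1936 + 122052 = 3872 + 122052 = 125924$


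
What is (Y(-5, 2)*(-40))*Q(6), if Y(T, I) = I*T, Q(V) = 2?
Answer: 800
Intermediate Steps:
(Y(-5, 2)*(-40))*Q(6) = ((2*(-5))*(-40))*2 = -10*(-40)*2 = 400*2 = 800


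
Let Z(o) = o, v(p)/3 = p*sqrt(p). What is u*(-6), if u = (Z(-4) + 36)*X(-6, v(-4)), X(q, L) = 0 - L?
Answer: -4608*I ≈ -4608.0*I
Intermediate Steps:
v(p) = 3*p**(3/2) (v(p) = 3*(p*sqrt(p)) = 3*p**(3/2))
X(q, L) = -L
u = 768*I (u = (-4 + 36)*(-3*(-4)**(3/2)) = 32*(-3*(-8*I)) = 32*(-(-24)*I) = 32*(24*I) = 768*I ≈ 768.0*I)
u*(-6) = (768*I)*(-6) = -4608*I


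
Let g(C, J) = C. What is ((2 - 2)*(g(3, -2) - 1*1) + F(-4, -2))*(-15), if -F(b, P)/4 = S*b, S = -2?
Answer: 480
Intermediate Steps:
F(b, P) = 8*b (F(b, P) = -(-8)*b = 8*b)
((2 - 2)*(g(3, -2) - 1*1) + F(-4, -2))*(-15) = ((2 - 2)*(3 - 1*1) + 8*(-4))*(-15) = (0*(3 - 1) - 32)*(-15) = (0*2 - 32)*(-15) = (0 - 32)*(-15) = -32*(-15) = 480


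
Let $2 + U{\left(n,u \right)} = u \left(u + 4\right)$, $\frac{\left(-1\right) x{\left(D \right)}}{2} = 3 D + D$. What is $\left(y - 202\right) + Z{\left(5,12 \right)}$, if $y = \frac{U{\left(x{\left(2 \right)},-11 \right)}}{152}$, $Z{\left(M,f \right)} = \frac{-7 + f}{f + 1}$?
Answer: $- \frac{397417}{1976} \approx -201.12$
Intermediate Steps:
$x{\left(D \right)} = - 8 D$ ($x{\left(D \right)} = - 2 \left(3 D + D\right) = - 2 \cdot 4 D = - 8 D$)
$Z{\left(M,f \right)} = \frac{-7 + f}{1 + f}$
$U{\left(n,u \right)} = -2 + u \left(4 + u\right)$ ($U{\left(n,u \right)} = -2 + u \left(u + 4\right) = -2 + u \left(4 + u\right)$)
$y = \frac{75}{152}$ ($y = \frac{-2 + \left(-11\right)^{2} + 4 \left(-11\right)}{152} = \left(-2 + 121 - 44\right) \frac{1}{152} = 75 \cdot \frac{1}{152} = \frac{75}{152} \approx 0.49342$)
$\left(y - 202\right) + Z{\left(5,12 \right)} = \left(\frac{75}{152} - 202\right) + \frac{-7 + 12}{1 + 12} = - \frac{30629}{152} + \frac{1}{13} \cdot 5 = - \frac{30629}{152} + \frac{5}{13} = - \frac{397417}{1976}$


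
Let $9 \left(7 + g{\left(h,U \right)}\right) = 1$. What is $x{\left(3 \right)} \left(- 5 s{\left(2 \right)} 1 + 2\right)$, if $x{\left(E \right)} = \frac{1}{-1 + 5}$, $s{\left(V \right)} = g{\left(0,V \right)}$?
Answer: $\frac{82}{9} \approx 9.1111$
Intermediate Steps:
$g{\left(h,U \right)} = - \frac{62}{9}$ ($g{\left(h,U \right)} = -7 + \frac{1}{9} \cdot 1 = -7 + \frac{1}{9} = - \frac{62}{9}$)
$s{\left(V \right)} = - \frac{62}{9}$
$x{\left(E \right)} = \frac{1}{4}$
$x{\left(3 \right)} \left(- 5 s{\left(2 \right)} 1 + 2\right) = \frac{\left(-5\right) \left(- \frac{62}{9}\right) 1 + 2}{4} = \frac{\frac{310}{9} \cdot 1 + 2}{4} = \frac{\frac{310}{9} + 2}{4} = \frac{1}{4} \cdot \frac{328}{9} = \frac{82}{9}$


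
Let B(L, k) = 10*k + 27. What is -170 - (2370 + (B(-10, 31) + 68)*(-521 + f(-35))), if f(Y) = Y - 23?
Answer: 231955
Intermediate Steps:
f(Y) = -23 + Y
B(L, k) = 27 + 10*k
-170 - (2370 + (B(-10, 31) + 68)*(-521 + f(-35))) = -170 - (2370 + ((27 + 10*31) + 68)*(-521 + (-23 - 35))) = -170 - (2370 + ((27 + 310) + 68)*(-521 - 58)) = -170 - (2370 + (337 + 68)*(-579)) = -170 - (2370 + 405*(-579)) = -170 - (2370 - 234495) = -170 - 1*(-232125) = -170 + 232125 = 231955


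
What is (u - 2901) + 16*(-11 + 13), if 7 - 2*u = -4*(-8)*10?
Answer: -6051/2 ≈ -3025.5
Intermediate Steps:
u = -313/2 (u = 7/2 - (-4*(-8))*10/2 = 7/2 - 16*10 = 7/2 - ½*320 = 7/2 - 160 = -313/2 ≈ -156.50)
(u - 2901) + 16*(-11 + 13) = (-313/2 - 2901) + 16*(-11 + 13) = -6115/2 + 16*2 = -6115/2 + 32 = -6051/2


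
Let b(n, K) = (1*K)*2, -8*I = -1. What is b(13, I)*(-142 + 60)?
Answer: -41/2 ≈ -20.500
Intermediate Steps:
I = ⅛ (I = -⅛*(-1) = ⅛ ≈ 0.12500)
b(n, K) = 2*K (b(n, K) = K*2 = 2*K)
b(13, I)*(-142 + 60) = (2*(⅛))*(-142 + 60) = (¼)*(-82) = -41/2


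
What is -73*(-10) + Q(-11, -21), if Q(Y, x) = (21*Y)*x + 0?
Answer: 5581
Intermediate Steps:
Q(Y, x) = 21*Y*x (Q(Y, x) = 21*Y*x + 0 = 21*Y*x)
-73*(-10) + Q(-11, -21) = -73*(-10) + 21*(-11)*(-21) = 730 + 4851 = 5581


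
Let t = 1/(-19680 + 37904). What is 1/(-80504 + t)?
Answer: -18224/1467104895 ≈ -1.2422e-5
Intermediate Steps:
t = 1/18224 ≈ 5.4873e-5
1/(-80504 + t) = 1/(-80504 + 1/18224) = 1/(-1467104895/18224) = -18224/1467104895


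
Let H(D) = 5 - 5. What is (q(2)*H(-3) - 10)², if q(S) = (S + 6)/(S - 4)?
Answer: 100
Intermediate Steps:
H(D) = 0
q(S) = (6 + S)/(-4 + S)
(q(2)*H(-3) - 10)² = (((6 + 2)/(-4 + 2))*0 - 10)² = ((8/(-2))*0 - 10)² = (-½*8*0 - 10)² = (-4*0 - 10)² = (0 - 10)² = (-10)² = 100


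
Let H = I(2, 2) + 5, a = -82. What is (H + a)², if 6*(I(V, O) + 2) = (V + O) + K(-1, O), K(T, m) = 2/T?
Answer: 55696/9 ≈ 6188.4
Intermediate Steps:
I(V, O) = -7/3 + O/6 + V/6 (I(V, O) = -2 + ((V + O) + 2/(-1))/6 = -2 + ((O + V) + 2*(-1))/6 = -2 + ((O + V) - 2)/6 = -2 + (-2 + O + V)/6 = -2 + (-⅓ + O/6 + V/6) = -7/3 + O/6 + V/6)
H = 10/3 (H = (-7/3 + (⅙)*2 + (⅙)*2) + 5 = (-7/3 + ⅓ + ⅓) + 5 = -5/3 + 5 = 10/3 ≈ 3.3333)
(H + a)² = (10/3 - 82)² = (-236/3)² = 55696/9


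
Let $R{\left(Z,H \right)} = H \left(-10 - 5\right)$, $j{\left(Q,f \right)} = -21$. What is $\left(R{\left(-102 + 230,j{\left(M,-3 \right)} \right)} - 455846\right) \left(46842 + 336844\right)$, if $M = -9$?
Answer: $-174780867266$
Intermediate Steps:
$R{\left(Z,H \right)} = - 15 H$ ($R{\left(Z,H \right)} = H \left(-15\right) = - 15 H$)
$\left(R{\left(-102 + 230,j{\left(M,-3 \right)} \right)} - 455846\right) \left(46842 + 336844\right) = \left(\left(-15\right) \left(-21\right) - 455846\right) \left(46842 + 336844\right) = \left(315 - 455846\right) 383686 = \left(-455531\right) 383686 = -174780867266$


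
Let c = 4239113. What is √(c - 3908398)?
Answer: √330715 ≈ 575.08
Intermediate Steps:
√(c - 3908398) = √(4239113 - 3908398) = √330715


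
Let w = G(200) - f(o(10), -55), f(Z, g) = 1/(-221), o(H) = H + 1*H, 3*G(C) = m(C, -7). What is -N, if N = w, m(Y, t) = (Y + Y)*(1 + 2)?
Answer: -88401/221 ≈ -400.00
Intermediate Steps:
m(Y, t) = 6*Y (m(Y, t) = (2*Y)*3 = 6*Y)
G(C) = 2*C (G(C) = (6*C)/3 = 2*C)
o(H) = 2*H (o(H) = H + H = 2*H)
f(Z, g) = -1/221
w = 88401/221 (w = 2*200 - 1*(-1/221) = 400 + 1/221 = 88401/221 ≈ 400.00)
N = 88401/221 ≈ 400.00
-N = -1*88401/221 = -88401/221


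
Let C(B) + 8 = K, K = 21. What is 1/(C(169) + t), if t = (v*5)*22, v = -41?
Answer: -1/4497 ≈ -0.00022237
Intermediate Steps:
C(B) = 13 (C(B) = -8 + 21 = 13)
t = -4510 (t = -41*5*22 = -205*22 = -4510)
1/(C(169) + t) = 1/(13 - 4510) = 1/(-4497) = -1/4497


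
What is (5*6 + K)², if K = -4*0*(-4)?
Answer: 900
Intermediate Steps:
K = 0 (K = 0*(-4) = 0)
(5*6 + K)² = (5*6 + 0)² = (30 + 0)² = 30² = 900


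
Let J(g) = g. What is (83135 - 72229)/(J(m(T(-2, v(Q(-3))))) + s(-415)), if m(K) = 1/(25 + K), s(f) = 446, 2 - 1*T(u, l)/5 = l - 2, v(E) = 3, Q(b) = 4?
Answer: 327180/13381 ≈ 24.451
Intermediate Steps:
T(u, l) = 20 - 5*l (T(u, l) = 10 - 5*(l - 2) = 10 - 5*(-2 + l) = 10 + (10 - 5*l) = 20 - 5*l)
(83135 - 72229)/(J(m(T(-2, v(Q(-3))))) + s(-415)) = (83135 - 72229)/(1/(25 + (20 - 5*3)) + 446) = 10906/(1/(25 + (20 - 15)) + 446) = 10906/(1/(25 + 5) + 446) = 10906/(1/30 + 446) = 10906/(13381/30) = 10906*(30/13381) = 327180/13381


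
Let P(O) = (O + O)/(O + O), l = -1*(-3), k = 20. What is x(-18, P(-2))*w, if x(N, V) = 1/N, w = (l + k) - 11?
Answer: -2/3 ≈ -0.66667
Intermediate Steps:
l = 3
P(O) = 1 (P(O) = (2*O)/((2*O)) = (2*O)*(1/(2*O)) = 1)
w = 12 (w = (3 + 20) - 11 = 23 - 11 = 12)
x(-18, P(-2))*w = 12/(-18) = -1/18*12 = -2/3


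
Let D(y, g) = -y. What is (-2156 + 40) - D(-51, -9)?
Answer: -2167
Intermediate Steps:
(-2156 + 40) - D(-51, -9) = (-2156 + 40) - (-1)*(-51) = -2116 - 1*51 = -2116 - 51 = -2167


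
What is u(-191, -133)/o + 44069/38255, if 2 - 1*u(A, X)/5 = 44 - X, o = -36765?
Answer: 330733982/281289015 ≈ 1.1758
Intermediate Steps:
u(A, X) = -210 + 5*X (u(A, X) = 10 - 5*(44 - X) = 10 + (-220 + 5*X) = -210 + 5*X)
u(-191, -133)/o + 44069/38255 = (-210 + 5*(-133))/(-36765) + 44069/38255 = (-210 - 665)*(-1/36765) + 44069*(1/38255) = -875*(-1/36765) + 44069/38255 = 175/7353 + 44069/38255 = 330733982/281289015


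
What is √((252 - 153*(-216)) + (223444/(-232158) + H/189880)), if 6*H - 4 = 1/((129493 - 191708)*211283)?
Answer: 3*√345089499675740928889407052416963585709739/9657646095625931980 ≈ 182.48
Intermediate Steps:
H = 52579887379/78869831070 (H = ⅔ + (1/((129493 - 191708)*211283))/6 = ⅔ + ((1/211283)/(-62215))/6 = ⅔ + (-1/62215*1/211283)/6 = ⅔ + (⅙)*(-1/13144971845) = ⅔ - 1/78869831070 = 52579887379/78869831070 ≈ 0.66667)
√((252 - 153*(-216)) + (223444/(-232158) + H/189880)) = √((252 - 153*(-216)) + (223444/(-232158) + (52579887379/78869831070)/189880)) = √((252 + 33048) + (223444*(-1/232158) + (52579887379/78869831070)*(1/189880))) = √(33300 + (-111722/116079 + 52579887379/14975803523571600)) = √(33300 - 185902290871079914251/193152921912518639600) = √(6431806397395999618765749/193152921912518639600) = 3*√345089499675740928889407052416963585709739/9657646095625931980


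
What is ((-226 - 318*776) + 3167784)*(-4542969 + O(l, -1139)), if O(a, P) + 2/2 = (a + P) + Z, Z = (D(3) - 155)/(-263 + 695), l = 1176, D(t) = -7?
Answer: -53075817489465/4 ≈ -1.3269e+13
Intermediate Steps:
Z = -3/8 (Z = (-7 - 155)/(-263 + 695) = -162/432 = -162*1/432 = -3/8 ≈ -0.37500)
O(a, P) = -11/8 + P + a (O(a, P) = -1 + ((a + P) - 3/8) = -1 + ((P + a) - 3/8) = -1 + (-3/8 + P + a) = -11/8 + P + a)
((-226 - 318*776) + 3167784)*(-4542969 + O(l, -1139)) = ((-226 - 318*776) + 3167784)*(-4542969 + (-11/8 - 1139 + 1176)) = ((-226 - 246768) + 3167784)*(-4542969 + 285/8) = (-246994 + 3167784)*(-36343467/8) = 2920790*(-36343467/8) = -53075817489465/4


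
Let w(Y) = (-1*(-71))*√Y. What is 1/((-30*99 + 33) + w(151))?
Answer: -2937/7864778 - 71*√151/7864778 ≈ -0.00048437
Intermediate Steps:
w(Y) = 71*√Y
1/((-30*99 + 33) + w(151)) = 1/((-30*99 + 33) + 71*√151) = 1/((-2970 + 33) + 71*√151) = 1/(-2937 + 71*√151)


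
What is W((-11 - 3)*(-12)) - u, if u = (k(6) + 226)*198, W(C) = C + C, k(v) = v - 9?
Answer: -43818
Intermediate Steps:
k(v) = -9 + v
W(C) = 2*C
u = 44154 (u = ((-9 + 6) + 226)*198 = (-3 + 226)*198 = 223*198 = 44154)
W((-11 - 3)*(-12)) - u = 2*((-11 - 3)*(-12)) - 1*44154 = 2*(-14*(-12)) - 44154 = 2*168 - 44154 = 336 - 44154 = -43818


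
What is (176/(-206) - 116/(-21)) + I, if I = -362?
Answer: -772906/2163 ≈ -357.33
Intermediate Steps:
(176/(-206) - 116/(-21)) + I = (176/(-206) - 116/(-21)) - 362 = (176*(-1/206) - 116*(-1/21)) - 362 = (-88/103 + 116/21) - 362 = 10100/2163 - 362 = -772906/2163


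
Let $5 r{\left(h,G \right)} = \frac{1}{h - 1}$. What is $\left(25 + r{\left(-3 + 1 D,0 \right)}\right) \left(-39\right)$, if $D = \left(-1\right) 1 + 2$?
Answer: $- \frac{4862}{5} \approx -972.4$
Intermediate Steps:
$D = 1$ ($D = -1 + 2 = 1$)
$r{\left(h,G \right)} = \frac{1}{5 \left(-1 + h\right)}$ ($r{\left(h,G \right)} = \frac{1}{5 \left(h - 1\right)} = \frac{1}{5 \left(-1 + h\right)}$)
$\left(25 + r{\left(-3 + 1 D,0 \right)}\right) \left(-39\right) = \left(25 + \frac{1}{5 \left(-1 + \left(-3 + 1 \cdot 1\right)\right)}\right) \left(-39\right) = \left(25 + \frac{1}{5 \left(-1 + \left(-3 + 1\right)\right)}\right) \left(-39\right) = \left(25 + \frac{1}{5 \left(-1 - 2\right)}\right) \left(-39\right) = \left(25 + \frac{1}{5 \left(-3\right)}\right) \left(-39\right) = \left(25 + \frac{1}{5} \left(- \frac{1}{3}\right)\right) \left(-39\right) = \left(25 - \frac{1}{15}\right) \left(-39\right) = \frac{374}{15} \left(-39\right) = - \frac{4862}{5}$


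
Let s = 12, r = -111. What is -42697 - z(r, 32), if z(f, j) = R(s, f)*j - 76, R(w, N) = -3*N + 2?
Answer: -53341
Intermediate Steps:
R(w, N) = 2 - 3*N
z(f, j) = -76 + j*(2 - 3*f) (z(f, j) = (2 - 3*f)*j - 76 = j*(2 - 3*f) - 76 = -76 + j*(2 - 3*f))
-42697 - z(r, 32) = -42697 - (-76 - 1*32*(-2 + 3*(-111))) = -42697 - (-76 - 1*32*(-2 - 333)) = -42697 - (-76 - 1*32*(-335)) = -42697 - (-76 + 10720) = -42697 - 1*10644 = -42697 - 10644 = -53341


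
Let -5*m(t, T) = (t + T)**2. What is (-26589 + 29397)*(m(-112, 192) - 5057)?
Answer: -17794296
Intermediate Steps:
m(t, T) = -(T + t)**2/5 (m(t, T) = -(t + T)**2/5 = -(T + t)**2/5)
(-26589 + 29397)*(m(-112, 192) - 5057) = (-26589 + 29397)*(-(192 - 112)**2/5 - 5057) = 2808*(-1/5*80**2 - 5057) = 2808*(-1/5*6400 - 5057) = 2808*(-1280 - 5057) = 2808*(-6337) = -17794296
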